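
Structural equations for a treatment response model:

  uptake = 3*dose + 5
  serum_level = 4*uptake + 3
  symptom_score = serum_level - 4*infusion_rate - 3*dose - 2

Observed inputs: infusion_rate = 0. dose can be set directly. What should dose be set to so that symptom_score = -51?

dose = -8

Substituting into the serum_level equation gives serum_level = 12*dose + 23.
symptom_score becomes 9*dose + 21.
Solve 9*dose + 21 = -51: dose = (-51 - 21) / 9 = -8.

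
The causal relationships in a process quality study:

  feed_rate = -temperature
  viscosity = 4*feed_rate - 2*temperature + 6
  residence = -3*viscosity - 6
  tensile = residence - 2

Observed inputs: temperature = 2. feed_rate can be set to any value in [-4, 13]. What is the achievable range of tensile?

-170 to 34

Intervening on feed_rate fixes its value directly, overriding its dependence on temperature.
Substituting into the viscosity equation gives viscosity = 4*feed_rate + 2.
This gives residence = -12*feed_rate - 12.
So tensile = -12*feed_rate - 14.
Linear in feed_rate, so extremes are at the endpoints: feed_rate = -4 gives tensile = 34; feed_rate = 13 gives tensile = -170.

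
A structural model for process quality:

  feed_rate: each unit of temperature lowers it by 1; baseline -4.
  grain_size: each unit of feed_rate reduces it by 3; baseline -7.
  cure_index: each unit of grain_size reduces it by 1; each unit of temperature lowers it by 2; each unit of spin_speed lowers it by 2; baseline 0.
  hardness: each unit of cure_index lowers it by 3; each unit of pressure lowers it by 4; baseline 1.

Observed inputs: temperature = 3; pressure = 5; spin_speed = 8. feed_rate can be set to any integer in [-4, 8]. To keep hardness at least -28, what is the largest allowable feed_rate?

feed_rate = 6

Intervening on feed_rate fixes its value directly, overriding its dependence on temperature.
Substituting into the cure_index equation gives cure_index = 3*feed_rate - 15.
Substituting into the hardness equation gives hardness = -9*feed_rate + 26.
Require -9*feed_rate + 26 ≥ -28, so feed_rate ≤ 6.
The largest integer in [-4, 8] satisfying this is 6.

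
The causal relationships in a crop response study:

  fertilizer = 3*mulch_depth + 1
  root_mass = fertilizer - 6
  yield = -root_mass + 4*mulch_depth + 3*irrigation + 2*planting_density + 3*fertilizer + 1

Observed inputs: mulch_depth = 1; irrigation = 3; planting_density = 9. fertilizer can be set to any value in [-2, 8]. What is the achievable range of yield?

Intervening on fertilizer fixes its value directly, overriding its dependence on mulch_depth.
Substituting into the yield equation gives yield = 2*fertilizer + 38.
Linear in fertilizer, so extremes are at the endpoints: fertilizer = -2 gives yield = 34; fertilizer = 8 gives yield = 54.

34 to 54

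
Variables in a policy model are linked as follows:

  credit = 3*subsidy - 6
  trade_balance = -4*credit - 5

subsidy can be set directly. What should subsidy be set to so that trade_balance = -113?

subsidy = 11

Substituting into the trade_balance equation gives trade_balance = -12*subsidy + 19.
Solve -12*subsidy + 19 = -113: subsidy = (-113 - 19) / -12 = 11.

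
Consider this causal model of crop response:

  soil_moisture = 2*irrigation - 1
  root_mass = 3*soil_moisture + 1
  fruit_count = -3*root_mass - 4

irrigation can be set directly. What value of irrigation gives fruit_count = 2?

Substituting into the root_mass equation gives root_mass = 6*irrigation - 2.
Substituting into the fruit_count equation gives fruit_count = -18*irrigation + 2.
Solve -18*irrigation + 2 = 2: irrigation = (2 - 2) / -18 = 0.

irrigation = 0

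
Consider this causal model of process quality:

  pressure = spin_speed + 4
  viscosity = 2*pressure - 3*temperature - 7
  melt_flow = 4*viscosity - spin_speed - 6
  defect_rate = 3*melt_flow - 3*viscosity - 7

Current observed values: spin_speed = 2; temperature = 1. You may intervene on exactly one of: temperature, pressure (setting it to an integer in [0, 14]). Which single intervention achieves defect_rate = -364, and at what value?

Intervening on temperature: with other inputs at their observed values, defect_rate = -27*temperature + 14. Solving for -364 gives temperature = 14, within [0, 14].
Intervening on pressure: defect_rate = 18*pressure - 121. Reaching -364 requires pressure = -27/2, not an integer.

set temperature = 14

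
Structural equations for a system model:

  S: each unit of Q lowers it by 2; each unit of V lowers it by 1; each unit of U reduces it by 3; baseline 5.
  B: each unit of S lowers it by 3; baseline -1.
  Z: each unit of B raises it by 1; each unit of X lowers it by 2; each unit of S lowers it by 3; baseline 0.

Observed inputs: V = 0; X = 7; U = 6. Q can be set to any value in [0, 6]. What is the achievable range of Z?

63 to 135

Substituting into the S equation gives S = -2*Q - 13.
B becomes 6*Q + 38.
This gives Z = 12*Q + 63.
Linear in Q, so extremes are at the endpoints: Q = 0 gives Z = 63; Q = 6 gives Z = 135.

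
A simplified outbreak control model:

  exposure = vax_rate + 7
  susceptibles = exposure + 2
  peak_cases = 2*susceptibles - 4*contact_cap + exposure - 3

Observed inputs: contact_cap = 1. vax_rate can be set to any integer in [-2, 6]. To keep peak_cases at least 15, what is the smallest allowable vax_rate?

Substituting into the susceptibles equation gives susceptibles = vax_rate + 9.
Substituting into the peak_cases equation gives peak_cases = 3*vax_rate + 18.
Require 3*vax_rate + 18 ≥ 15, so vax_rate ≥ -1.
The smallest integer in [-2, 6] satisfying this is -1.

vax_rate = -1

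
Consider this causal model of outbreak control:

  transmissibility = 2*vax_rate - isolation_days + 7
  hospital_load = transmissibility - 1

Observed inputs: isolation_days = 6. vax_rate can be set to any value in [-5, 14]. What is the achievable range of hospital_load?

Substituting into the transmissibility equation gives transmissibility = 2*vax_rate + 1.
hospital_load becomes 2*vax_rate.
Linear in vax_rate, so extremes are at the endpoints: vax_rate = -5 gives hospital_load = -10; vax_rate = 14 gives hospital_load = 28.

-10 to 28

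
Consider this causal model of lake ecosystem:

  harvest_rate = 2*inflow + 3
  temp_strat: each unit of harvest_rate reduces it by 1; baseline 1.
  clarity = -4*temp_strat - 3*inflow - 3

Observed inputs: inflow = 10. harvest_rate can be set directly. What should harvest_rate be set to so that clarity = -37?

harvest_rate = 0

Intervening on harvest_rate fixes its value directly, overriding its dependence on inflow.
Substituting into the clarity equation gives clarity = 4*harvest_rate - 37.
Solve 4*harvest_rate - 37 = -37: harvest_rate = (-37 + 37) / 4 = 0.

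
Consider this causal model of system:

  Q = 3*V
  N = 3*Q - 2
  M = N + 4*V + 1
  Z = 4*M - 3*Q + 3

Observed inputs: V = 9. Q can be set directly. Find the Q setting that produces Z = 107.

Q = -4

Intervening on Q fixes its value directly, overriding its dependence on V.
Substituting into the M equation gives M = 3*Q + 35.
Z becomes 9*Q + 143.
Solve 9*Q + 143 = 107: Q = (107 - 143) / 9 = -4.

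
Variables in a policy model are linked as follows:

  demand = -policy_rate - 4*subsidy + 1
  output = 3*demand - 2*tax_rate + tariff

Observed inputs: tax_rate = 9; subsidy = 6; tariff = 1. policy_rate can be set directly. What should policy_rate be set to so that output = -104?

policy_rate = 6

Substituting into the demand equation gives demand = -policy_rate - 23.
This gives output = -3*policy_rate - 86.
Solve -3*policy_rate - 86 = -104: policy_rate = (-104 + 86) / -3 = 6.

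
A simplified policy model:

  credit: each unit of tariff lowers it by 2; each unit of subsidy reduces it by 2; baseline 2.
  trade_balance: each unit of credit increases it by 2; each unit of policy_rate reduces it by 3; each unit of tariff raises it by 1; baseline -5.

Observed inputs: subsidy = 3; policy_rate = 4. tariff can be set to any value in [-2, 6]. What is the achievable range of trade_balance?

Substituting into the credit equation gives credit = -2*tariff - 4.
trade_balance becomes -3*tariff - 25.
Linear in tariff, so extremes are at the endpoints: tariff = -2 gives trade_balance = -19; tariff = 6 gives trade_balance = -43.

-43 to -19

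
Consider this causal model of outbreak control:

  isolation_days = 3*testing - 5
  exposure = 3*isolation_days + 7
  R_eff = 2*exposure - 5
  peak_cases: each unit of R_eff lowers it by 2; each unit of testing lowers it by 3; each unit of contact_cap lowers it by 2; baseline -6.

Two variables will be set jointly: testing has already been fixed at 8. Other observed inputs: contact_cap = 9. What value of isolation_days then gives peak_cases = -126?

isolation_days = 5

With testing held at 8:
Intervening on isolation_days fixes its value directly, overriding its dependence on testing.
Substituting into the R_eff equation gives R_eff = 6*isolation_days + 9.
Substituting into the peak_cases equation gives peak_cases = -12*isolation_days - 66.
Solve -12*isolation_days - 66 = -126: isolation_days = (-126 + 66) / -12 = 5.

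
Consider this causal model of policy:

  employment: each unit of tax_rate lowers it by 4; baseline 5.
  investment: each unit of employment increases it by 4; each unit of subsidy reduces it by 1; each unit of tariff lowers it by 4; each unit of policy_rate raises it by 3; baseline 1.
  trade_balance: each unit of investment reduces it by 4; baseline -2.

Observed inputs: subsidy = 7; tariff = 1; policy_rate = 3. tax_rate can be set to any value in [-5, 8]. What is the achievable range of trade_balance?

Substituting into the investment equation gives investment = -16*tax_rate + 19.
This gives trade_balance = 64*tax_rate - 78.
Linear in tax_rate, so extremes are at the endpoints: tax_rate = -5 gives trade_balance = -398; tax_rate = 8 gives trade_balance = 434.

-398 to 434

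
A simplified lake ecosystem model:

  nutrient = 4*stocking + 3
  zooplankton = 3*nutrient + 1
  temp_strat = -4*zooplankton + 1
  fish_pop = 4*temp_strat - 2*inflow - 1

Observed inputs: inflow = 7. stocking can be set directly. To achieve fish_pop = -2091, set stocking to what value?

stocking = 10

Substituting into the zooplankton equation gives zooplankton = 12*stocking + 10.
Substituting into the temp_strat equation gives temp_strat = -48*stocking - 39.
fish_pop becomes -192*stocking - 171.
Solve -192*stocking - 171 = -2091: stocking = (-2091 + 171) / -192 = 10.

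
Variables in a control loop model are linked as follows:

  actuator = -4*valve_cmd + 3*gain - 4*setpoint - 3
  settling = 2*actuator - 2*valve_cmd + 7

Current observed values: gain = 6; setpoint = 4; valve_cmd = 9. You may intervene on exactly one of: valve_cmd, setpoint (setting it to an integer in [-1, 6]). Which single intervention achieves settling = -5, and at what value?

set valve_cmd = 1

Intervening on valve_cmd: with other inputs at their observed values, settling = -10*valve_cmd + 5. Solving for -5 gives valve_cmd = 1, within [-1, 6].
Intervening on setpoint: settling = -8*setpoint - 53. Reaching -5 requires setpoint = -6, outside [-1, 6].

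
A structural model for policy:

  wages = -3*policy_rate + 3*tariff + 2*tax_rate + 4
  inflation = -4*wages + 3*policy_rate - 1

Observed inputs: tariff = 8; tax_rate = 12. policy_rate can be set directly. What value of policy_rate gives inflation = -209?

Substituting into the wages equation gives wages = -3*policy_rate + 52.
Substituting into the inflation equation gives inflation = 15*policy_rate - 209.
Solve 15*policy_rate - 209 = -209: policy_rate = (-209 + 209) / 15 = 0.

policy_rate = 0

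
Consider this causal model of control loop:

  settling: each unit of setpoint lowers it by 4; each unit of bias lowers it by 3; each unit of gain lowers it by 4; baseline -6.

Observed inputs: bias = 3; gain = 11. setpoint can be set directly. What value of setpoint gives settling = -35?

Substituting into the settling equation gives settling = -4*setpoint - 59.
Solve -4*setpoint - 59 = -35: setpoint = (-35 + 59) / -4 = -6.

setpoint = -6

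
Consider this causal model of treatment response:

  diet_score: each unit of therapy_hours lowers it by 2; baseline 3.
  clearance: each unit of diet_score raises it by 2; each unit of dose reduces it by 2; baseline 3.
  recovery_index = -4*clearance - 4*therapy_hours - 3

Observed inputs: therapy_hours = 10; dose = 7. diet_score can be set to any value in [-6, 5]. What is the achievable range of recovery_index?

Intervening on diet_score fixes its value directly, overriding its dependence on therapy_hours.
Substituting into the clearance equation gives clearance = 2*diet_score - 11.
This gives recovery_index = -8*diet_score + 1.
Linear in diet_score, so extremes are at the endpoints: diet_score = -6 gives recovery_index = 49; diet_score = 5 gives recovery_index = -39.

-39 to 49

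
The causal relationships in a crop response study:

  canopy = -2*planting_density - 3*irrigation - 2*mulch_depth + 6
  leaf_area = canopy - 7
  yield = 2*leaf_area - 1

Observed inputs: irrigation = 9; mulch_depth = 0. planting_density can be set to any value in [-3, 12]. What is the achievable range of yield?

Substituting into the canopy equation gives canopy = -2*planting_density - 21.
Substituting into the leaf_area equation gives leaf_area = -2*planting_density - 28.
yield becomes -4*planting_density - 57.
Linear in planting_density, so extremes are at the endpoints: planting_density = -3 gives yield = -45; planting_density = 12 gives yield = -105.

-105 to -45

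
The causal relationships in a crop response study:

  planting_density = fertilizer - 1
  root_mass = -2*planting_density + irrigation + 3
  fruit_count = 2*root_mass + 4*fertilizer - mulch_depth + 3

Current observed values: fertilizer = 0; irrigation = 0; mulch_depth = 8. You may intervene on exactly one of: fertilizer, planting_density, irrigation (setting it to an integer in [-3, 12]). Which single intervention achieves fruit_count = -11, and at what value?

Intervening on fertilizer: the paths from fertilizer to fruit_count cancel (net effect zero), leaving fruit_count = 5; -11 is unreachable this way.
Intervening on planting_density: with other inputs at their observed values, fruit_count = -4*planting_density + 1. Solving for -11 gives planting_density = 3, within [-3, 12].
Intervening on irrigation: fruit_count = 2*irrigation + 5. Reaching -11 requires irrigation = -8, outside [-3, 12].

set planting_density = 3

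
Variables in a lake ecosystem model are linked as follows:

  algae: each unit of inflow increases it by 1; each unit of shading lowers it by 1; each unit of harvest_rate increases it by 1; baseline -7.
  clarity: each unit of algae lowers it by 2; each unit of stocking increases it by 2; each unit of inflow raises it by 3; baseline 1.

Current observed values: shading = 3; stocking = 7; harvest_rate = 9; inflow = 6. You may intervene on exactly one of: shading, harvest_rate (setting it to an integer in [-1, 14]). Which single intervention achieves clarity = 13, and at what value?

Intervening on shading: clarity = 2*shading + 17. Reaching 13 requires shading = -2, outside [-1, 14].
Intervening on harvest_rate: with other inputs at their observed values, clarity = -2*harvest_rate + 41. Solving for 13 gives harvest_rate = 14, within [-1, 14].

set harvest_rate = 14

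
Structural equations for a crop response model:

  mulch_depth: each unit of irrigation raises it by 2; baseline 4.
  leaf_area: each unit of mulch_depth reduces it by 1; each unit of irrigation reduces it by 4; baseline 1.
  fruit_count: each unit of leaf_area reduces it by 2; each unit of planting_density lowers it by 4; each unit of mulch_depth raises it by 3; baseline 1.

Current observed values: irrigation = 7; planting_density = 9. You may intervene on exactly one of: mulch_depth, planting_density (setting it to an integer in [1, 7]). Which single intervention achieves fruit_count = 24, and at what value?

Intervening on mulch_depth: with other inputs at their observed values, fruit_count = 5*mulch_depth + 19. Solving for 24 gives mulch_depth = 1, within [1, 7].
Intervening on planting_density: fruit_count = -4*planting_density + 145. Reaching 24 requires planting_density = 121/4, not an integer.

set mulch_depth = 1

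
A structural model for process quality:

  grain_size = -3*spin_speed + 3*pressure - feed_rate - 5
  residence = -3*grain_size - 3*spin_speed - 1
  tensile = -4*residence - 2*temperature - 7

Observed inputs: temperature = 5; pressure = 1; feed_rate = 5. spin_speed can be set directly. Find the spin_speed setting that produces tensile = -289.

spin_speed = 8

Substituting into the grain_size equation gives grain_size = -3*spin_speed - 7.
So residence = 6*spin_speed + 20.
Substituting into the tensile equation gives tensile = -24*spin_speed - 97.
Solve -24*spin_speed - 97 = -289: spin_speed = (-289 + 97) / -24 = 8.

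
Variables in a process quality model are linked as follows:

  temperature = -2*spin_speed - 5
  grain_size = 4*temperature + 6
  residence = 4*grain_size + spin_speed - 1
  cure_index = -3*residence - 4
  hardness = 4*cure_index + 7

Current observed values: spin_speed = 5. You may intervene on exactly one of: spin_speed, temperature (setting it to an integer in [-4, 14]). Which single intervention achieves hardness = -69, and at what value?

Intervening on spin_speed: with other inputs at their observed values, hardness = 372*spin_speed + 675. Solving for -69 gives spin_speed = -2, within [-4, 14].
Intervening on temperature: hardness = -192*temperature - 345. Reaching -69 requires temperature = -23/16, not an integer.

set spin_speed = -2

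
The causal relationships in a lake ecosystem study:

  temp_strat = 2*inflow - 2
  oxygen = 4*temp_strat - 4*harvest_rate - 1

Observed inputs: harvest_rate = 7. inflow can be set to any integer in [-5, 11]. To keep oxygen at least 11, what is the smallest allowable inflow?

Substituting into the oxygen equation gives oxygen = 8*inflow - 37.
Require 8*inflow - 37 ≥ 11, so inflow ≥ 6.
The smallest integer in [-5, 11] satisfying this is 6.

inflow = 6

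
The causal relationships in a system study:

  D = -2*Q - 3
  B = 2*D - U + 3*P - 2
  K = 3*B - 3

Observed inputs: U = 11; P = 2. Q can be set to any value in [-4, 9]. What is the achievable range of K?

Substituting into the B equation gives B = -4*Q - 13.
Substituting into the K equation gives K = -12*Q - 42.
Linear in Q, so extremes are at the endpoints: Q = -4 gives K = 6; Q = 9 gives K = -150.

-150 to 6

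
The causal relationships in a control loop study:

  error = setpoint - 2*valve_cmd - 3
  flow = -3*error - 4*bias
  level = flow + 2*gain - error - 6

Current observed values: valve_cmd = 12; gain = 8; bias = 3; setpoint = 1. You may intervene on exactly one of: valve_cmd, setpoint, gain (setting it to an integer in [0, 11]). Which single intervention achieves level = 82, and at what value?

set setpoint = 6

Intervening on valve_cmd: level = 8*valve_cmd + 6. Reaching 82 requires valve_cmd = 19/2, not an integer.
Intervening on setpoint: with other inputs at their observed values, level = -4*setpoint + 106. Solving for 82 gives setpoint = 6, within [0, 11].
Intervening on gain: level = 2*gain + 86. Reaching 82 requires gain = -2, outside [0, 11].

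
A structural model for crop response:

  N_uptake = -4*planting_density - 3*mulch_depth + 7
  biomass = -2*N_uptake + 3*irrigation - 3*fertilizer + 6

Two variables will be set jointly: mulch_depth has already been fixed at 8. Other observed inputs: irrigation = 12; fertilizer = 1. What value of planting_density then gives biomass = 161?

With mulch_depth held at 8:
Substituting into the N_uptake equation gives N_uptake = -4*planting_density - 17.
Substituting into the biomass equation gives biomass = 8*planting_density + 73.
Solve 8*planting_density + 73 = 161: planting_density = (161 - 73) / 8 = 11.

planting_density = 11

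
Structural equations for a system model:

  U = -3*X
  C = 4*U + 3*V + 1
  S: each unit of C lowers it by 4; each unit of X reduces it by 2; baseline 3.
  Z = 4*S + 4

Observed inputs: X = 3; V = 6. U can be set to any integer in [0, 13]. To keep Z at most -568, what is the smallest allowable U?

U = 4

Intervening on U fixes its value directly, overriding its dependence on X.
Substituting into the C equation gives C = 4*U + 19.
Substituting into the S equation gives S = -16*U - 79.
This gives Z = -64*U - 312.
Require -64*U - 312 ≤ -568, so U ≥ 4.
The smallest integer in [0, 13] satisfying this is 4.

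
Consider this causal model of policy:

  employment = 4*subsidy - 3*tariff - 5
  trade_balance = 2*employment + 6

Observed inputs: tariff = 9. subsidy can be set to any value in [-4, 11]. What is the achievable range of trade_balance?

-90 to 30

Substituting into the employment equation gives employment = 4*subsidy - 32.
Substituting into the trade_balance equation gives trade_balance = 8*subsidy - 58.
Linear in subsidy, so extremes are at the endpoints: subsidy = -4 gives trade_balance = -90; subsidy = 11 gives trade_balance = 30.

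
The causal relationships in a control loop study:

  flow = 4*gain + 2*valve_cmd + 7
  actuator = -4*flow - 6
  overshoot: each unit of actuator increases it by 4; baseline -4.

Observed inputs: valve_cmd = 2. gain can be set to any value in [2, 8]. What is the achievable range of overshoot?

Substituting into the flow equation gives flow = 4*gain + 11.
actuator becomes -16*gain - 50.
Substituting into the overshoot equation gives overshoot = -64*gain - 204.
Linear in gain, so extremes are at the endpoints: gain = 2 gives overshoot = -332; gain = 8 gives overshoot = -716.

-716 to -332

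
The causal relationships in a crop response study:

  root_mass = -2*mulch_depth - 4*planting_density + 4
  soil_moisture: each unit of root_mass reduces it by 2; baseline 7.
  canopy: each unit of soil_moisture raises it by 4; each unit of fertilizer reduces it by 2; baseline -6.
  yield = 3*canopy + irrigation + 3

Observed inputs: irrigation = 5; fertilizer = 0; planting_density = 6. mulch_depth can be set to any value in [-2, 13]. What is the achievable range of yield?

458 to 1178

Substituting into the root_mass equation gives root_mass = -2*mulch_depth - 20.
Substituting into the soil_moisture equation gives soil_moisture = 4*mulch_depth + 47.
Substituting into the canopy equation gives canopy = 16*mulch_depth + 182.
yield becomes 48*mulch_depth + 554.
Linear in mulch_depth, so extremes are at the endpoints: mulch_depth = -2 gives yield = 458; mulch_depth = 13 gives yield = 1178.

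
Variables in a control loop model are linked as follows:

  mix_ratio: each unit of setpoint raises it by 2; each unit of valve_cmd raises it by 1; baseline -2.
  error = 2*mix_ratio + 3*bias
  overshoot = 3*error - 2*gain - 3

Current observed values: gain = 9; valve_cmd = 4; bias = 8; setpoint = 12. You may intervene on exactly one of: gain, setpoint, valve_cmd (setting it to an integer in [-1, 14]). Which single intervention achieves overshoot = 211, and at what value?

set gain = 7

Intervening on gain: with other inputs at their observed values, overshoot = -2*gain + 225. Solving for 211 gives gain = 7, within [-1, 14].
Intervening on setpoint: overshoot = 12*setpoint + 63. Reaching 211 requires setpoint = 37/3, not an integer.
Intervening on valve_cmd: overshoot = 6*valve_cmd + 183. Reaching 211 requires valve_cmd = 14/3, not an integer.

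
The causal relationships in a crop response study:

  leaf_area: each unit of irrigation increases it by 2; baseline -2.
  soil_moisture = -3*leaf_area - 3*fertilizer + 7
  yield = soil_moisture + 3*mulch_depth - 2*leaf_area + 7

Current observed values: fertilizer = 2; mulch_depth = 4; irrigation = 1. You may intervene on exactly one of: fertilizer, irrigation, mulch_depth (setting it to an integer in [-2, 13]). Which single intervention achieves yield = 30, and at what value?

set irrigation = 0

Intervening on fertilizer: yield = -3*fertilizer + 26. Reaching 30 requires fertilizer = -4/3, not an integer.
Intervening on irrigation: with other inputs at their observed values, yield = -10*irrigation + 30. Solving for 30 gives irrigation = 0, within [-2, 13].
Intervening on mulch_depth: yield = 3*mulch_depth + 8. Reaching 30 requires mulch_depth = 22/3, not an integer.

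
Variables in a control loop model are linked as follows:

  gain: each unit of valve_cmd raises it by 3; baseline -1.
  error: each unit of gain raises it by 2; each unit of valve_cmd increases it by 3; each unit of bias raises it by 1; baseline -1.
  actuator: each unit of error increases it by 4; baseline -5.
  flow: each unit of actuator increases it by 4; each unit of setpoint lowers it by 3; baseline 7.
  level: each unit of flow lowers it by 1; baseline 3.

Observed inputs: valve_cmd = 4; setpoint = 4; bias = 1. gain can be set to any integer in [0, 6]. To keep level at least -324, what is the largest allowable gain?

Intervening on gain fixes its value directly, overriding its dependence on valve_cmd.
Substituting into the error equation gives error = 2*gain + 12.
actuator becomes 8*gain + 43.
Substituting into the flow equation gives flow = 32*gain + 167.
level becomes -32*gain - 164.
Require -32*gain - 164 ≥ -324, so gain ≤ 5.
The largest integer in [0, 6] satisfying this is 5.

gain = 5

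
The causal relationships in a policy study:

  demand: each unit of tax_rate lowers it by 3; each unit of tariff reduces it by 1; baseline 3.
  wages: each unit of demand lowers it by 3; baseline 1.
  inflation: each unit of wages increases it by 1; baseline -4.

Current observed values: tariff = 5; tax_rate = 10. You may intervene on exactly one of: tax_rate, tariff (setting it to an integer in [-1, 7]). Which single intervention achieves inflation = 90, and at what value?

Intervening on tax_rate: inflation = 9*tax_rate + 3. Reaching 90 requires tax_rate = 29/3, not an integer.
Intervening on tariff: with other inputs at their observed values, inflation = 3*tariff + 78. Solving for 90 gives tariff = 4, within [-1, 7].

set tariff = 4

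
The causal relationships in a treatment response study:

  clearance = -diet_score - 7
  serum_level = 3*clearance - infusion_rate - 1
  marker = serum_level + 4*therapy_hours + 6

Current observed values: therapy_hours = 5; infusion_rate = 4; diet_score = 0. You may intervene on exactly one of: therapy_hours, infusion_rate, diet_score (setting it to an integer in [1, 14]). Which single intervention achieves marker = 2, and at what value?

set infusion_rate = 2

Intervening on therapy_hours: marker = 4*therapy_hours - 20. Reaching 2 requires therapy_hours = 11/2, not an integer.
Intervening on infusion_rate: with other inputs at their observed values, marker = -infusion_rate + 4. Solving for 2 gives infusion_rate = 2, within [1, 14].
Intervening on diet_score: marker = -3*diet_score. Reaching 2 requires diet_score = -2/3, not an integer.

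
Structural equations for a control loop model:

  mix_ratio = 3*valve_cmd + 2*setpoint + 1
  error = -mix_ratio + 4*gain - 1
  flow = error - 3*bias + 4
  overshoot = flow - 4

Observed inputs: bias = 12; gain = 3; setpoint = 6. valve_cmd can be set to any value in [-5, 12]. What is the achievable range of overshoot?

-74 to -23

Substituting into the mix_ratio equation gives mix_ratio = 3*valve_cmd + 13.
error becomes -3*valve_cmd - 2.
Substituting into the flow equation gives flow = -3*valve_cmd - 34.
Substituting into the overshoot equation gives overshoot = -3*valve_cmd - 38.
Linear in valve_cmd, so extremes are at the endpoints: valve_cmd = -5 gives overshoot = -23; valve_cmd = 12 gives overshoot = -74.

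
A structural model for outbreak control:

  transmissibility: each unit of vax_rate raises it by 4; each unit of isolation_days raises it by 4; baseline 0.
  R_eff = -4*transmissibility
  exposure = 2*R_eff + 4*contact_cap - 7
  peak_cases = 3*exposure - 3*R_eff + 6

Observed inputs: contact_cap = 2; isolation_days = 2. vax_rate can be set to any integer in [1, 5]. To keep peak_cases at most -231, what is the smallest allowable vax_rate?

Substituting into the transmissibility equation gives transmissibility = 4*vax_rate + 8.
Substituting into the R_eff equation gives R_eff = -16*vax_rate - 32.
Substituting into the exposure equation gives exposure = -32*vax_rate - 63.
Substituting into the peak_cases equation gives peak_cases = -48*vax_rate - 87.
Require -48*vax_rate - 87 ≤ -231, so vax_rate ≥ 3.
The smallest integer in [1, 5] satisfying this is 3.

vax_rate = 3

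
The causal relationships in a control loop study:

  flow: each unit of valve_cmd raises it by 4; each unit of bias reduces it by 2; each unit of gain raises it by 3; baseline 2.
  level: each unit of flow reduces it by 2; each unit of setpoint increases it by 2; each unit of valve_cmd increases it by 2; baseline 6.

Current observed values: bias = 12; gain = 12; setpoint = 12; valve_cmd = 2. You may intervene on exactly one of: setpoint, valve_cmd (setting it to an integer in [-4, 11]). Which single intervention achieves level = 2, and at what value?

Intervening on setpoint: level = 2*setpoint - 34. Reaching 2 requires setpoint = 18, outside [-4, 11].
Intervening on valve_cmd: with other inputs at their observed values, level = -6*valve_cmd + 2. Solving for 2 gives valve_cmd = 0, within [-4, 11].

set valve_cmd = 0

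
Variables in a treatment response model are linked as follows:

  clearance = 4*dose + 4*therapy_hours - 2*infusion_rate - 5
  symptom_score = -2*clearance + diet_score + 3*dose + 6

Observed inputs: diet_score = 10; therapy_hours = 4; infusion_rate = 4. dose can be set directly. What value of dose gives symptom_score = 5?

dose = 1

Substituting into the clearance equation gives clearance = 4*dose + 3.
This gives symptom_score = -5*dose + 10.
Solve -5*dose + 10 = 5: dose = (5 - 10) / -5 = 1.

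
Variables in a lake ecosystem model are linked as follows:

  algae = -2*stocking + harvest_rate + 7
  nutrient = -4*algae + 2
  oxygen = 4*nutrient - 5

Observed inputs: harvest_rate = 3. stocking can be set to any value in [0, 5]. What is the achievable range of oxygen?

Substituting into the algae equation gives algae = -2*stocking + 10.
Substituting into the nutrient equation gives nutrient = 8*stocking - 38.
oxygen becomes 32*stocking - 157.
Linear in stocking, so extremes are at the endpoints: stocking = 0 gives oxygen = -157; stocking = 5 gives oxygen = 3.

-157 to 3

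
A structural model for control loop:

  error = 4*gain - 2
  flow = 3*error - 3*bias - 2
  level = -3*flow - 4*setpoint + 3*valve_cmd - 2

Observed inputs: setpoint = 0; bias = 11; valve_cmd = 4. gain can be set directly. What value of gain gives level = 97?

Substituting into the flow equation gives flow = 12*gain - 41.
Substituting into the level equation gives level = -36*gain + 133.
Solve -36*gain + 133 = 97: gain = (97 - 133) / -36 = 1.

gain = 1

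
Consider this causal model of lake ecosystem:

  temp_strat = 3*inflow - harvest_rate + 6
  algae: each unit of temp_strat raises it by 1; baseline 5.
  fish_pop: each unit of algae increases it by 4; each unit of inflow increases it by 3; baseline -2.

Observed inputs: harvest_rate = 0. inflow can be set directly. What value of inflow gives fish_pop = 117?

inflow = 5

Substituting into the temp_strat equation gives temp_strat = 3*inflow + 6.
This gives algae = 3*inflow + 11.
Substituting into the fish_pop equation gives fish_pop = 15*inflow + 42.
Solve 15*inflow + 42 = 117: inflow = (117 - 42) / 15 = 5.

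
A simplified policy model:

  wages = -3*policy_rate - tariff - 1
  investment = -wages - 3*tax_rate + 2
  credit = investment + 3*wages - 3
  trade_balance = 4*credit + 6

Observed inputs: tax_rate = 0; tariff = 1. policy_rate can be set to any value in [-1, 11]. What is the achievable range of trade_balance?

Substituting into the wages equation gives wages = -3*policy_rate - 2.
Substituting into the investment equation gives investment = 3*policy_rate + 4.
Substituting into the credit equation gives credit = -6*policy_rate - 5.
Substituting into the trade_balance equation gives trade_balance = -24*policy_rate - 14.
Linear in policy_rate, so extremes are at the endpoints: policy_rate = -1 gives trade_balance = 10; policy_rate = 11 gives trade_balance = -278.

-278 to 10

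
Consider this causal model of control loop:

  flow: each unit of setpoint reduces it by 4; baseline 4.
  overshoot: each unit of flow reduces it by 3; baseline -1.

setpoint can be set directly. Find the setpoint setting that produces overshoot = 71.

Substituting into the overshoot equation gives overshoot = 12*setpoint - 13.
Solve 12*setpoint - 13 = 71: setpoint = (71 + 13) / 12 = 7.

setpoint = 7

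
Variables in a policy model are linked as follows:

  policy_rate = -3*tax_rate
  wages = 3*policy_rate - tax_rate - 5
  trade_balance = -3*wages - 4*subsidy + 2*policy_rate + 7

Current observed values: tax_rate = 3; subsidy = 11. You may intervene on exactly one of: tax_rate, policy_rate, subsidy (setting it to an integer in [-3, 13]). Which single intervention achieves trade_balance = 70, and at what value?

Intervening on tax_rate: trade_balance = 24*tax_rate - 22. Reaching 70 requires tax_rate = 23/6, not an integer.
Intervening on policy_rate: trade_balance = -7*policy_rate - 13. Reaching 70 requires policy_rate = -83/7, not an integer.
Intervening on subsidy: with other inputs at their observed values, trade_balance = -4*subsidy + 94. Solving for 70 gives subsidy = 6, within [-3, 13].

set subsidy = 6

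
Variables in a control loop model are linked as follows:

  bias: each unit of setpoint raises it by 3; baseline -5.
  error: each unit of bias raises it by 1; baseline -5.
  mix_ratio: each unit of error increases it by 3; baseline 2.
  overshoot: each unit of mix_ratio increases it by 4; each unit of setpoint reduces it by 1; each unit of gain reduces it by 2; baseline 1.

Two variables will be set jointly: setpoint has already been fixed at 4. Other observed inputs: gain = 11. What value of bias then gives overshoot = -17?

With setpoint held at 4:
Intervening on bias fixes its value directly, overriding its dependence on setpoint.
Substituting into the mix_ratio equation gives mix_ratio = 3*bias - 13.
So overshoot = 12*bias - 77.
Solve 12*bias - 77 = -17: bias = (-17 + 77) / 12 = 5.

bias = 5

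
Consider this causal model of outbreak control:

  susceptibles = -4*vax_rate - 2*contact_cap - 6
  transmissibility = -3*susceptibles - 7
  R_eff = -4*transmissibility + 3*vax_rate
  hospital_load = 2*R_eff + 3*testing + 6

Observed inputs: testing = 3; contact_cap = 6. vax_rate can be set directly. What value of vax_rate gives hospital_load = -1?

vax_rate = -4

Substituting into the susceptibles equation gives susceptibles = -4*vax_rate - 18.
This gives transmissibility = 12*vax_rate + 47.
R_eff becomes -45*vax_rate - 188.
Substituting into the hospital_load equation gives hospital_load = -90*vax_rate - 361.
Solve -90*vax_rate - 361 = -1: vax_rate = (-1 + 361) / -90 = -4.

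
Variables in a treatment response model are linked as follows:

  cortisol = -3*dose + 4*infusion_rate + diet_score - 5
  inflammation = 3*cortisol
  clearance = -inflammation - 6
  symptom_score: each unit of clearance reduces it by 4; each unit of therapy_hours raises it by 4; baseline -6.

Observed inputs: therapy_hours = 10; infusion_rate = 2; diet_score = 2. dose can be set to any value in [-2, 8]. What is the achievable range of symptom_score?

-170 to 190

Substituting into the cortisol equation gives cortisol = -3*dose + 5.
Substituting into the inflammation equation gives inflammation = -9*dose + 15.
Substituting into the clearance equation gives clearance = 9*dose - 21.
symptom_score becomes -36*dose + 118.
Linear in dose, so extremes are at the endpoints: dose = -2 gives symptom_score = 190; dose = 8 gives symptom_score = -170.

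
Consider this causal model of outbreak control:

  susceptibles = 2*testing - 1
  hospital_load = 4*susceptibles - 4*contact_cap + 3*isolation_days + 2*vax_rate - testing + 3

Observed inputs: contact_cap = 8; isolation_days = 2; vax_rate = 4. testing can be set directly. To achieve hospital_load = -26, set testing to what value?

Substituting into the hospital_load equation gives hospital_load = 7*testing - 19.
Solve 7*testing - 19 = -26: testing = (-26 + 19) / 7 = -1.

testing = -1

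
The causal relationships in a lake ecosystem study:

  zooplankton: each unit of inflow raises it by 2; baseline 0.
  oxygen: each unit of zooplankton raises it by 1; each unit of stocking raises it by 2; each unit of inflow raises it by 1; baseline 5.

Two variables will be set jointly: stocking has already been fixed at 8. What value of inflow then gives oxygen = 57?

inflow = 12

With stocking held at 8:
Substituting into the oxygen equation gives oxygen = 3*inflow + 21.
Solve 3*inflow + 21 = 57: inflow = (57 - 21) / 3 = 12.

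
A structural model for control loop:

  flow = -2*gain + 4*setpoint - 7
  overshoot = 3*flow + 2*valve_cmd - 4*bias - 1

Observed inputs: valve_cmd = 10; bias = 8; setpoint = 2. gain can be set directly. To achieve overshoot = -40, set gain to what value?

Substituting into the flow equation gives flow = -2*gain + 1.
Substituting into the overshoot equation gives overshoot = -6*gain - 10.
Solve -6*gain - 10 = -40: gain = (-40 + 10) / -6 = 5.

gain = 5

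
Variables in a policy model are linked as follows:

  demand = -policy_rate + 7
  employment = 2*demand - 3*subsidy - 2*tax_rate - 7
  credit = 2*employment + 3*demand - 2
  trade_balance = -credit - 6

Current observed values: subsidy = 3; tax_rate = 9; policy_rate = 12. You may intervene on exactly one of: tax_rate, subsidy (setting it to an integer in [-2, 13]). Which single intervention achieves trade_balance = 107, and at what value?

set tax_rate = 11

Intervening on tax_rate: with other inputs at their observed values, trade_balance = 4*tax_rate + 63. Solving for 107 gives tax_rate = 11, within [-2, 13].
Intervening on subsidy: trade_balance = 6*subsidy + 81. Reaching 107 requires subsidy = 13/3, not an integer.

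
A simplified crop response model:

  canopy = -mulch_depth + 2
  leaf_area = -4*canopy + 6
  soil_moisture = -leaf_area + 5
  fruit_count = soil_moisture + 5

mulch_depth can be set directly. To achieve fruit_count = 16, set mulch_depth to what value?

mulch_depth = -1

Substituting into the leaf_area equation gives leaf_area = 4*mulch_depth - 2.
This gives soil_moisture = -4*mulch_depth + 7.
Substituting into the fruit_count equation gives fruit_count = -4*mulch_depth + 12.
Solve -4*mulch_depth + 12 = 16: mulch_depth = (16 - 12) / -4 = -1.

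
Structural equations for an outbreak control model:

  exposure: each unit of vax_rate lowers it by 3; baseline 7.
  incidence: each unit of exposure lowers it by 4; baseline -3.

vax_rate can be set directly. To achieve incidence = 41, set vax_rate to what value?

vax_rate = 6

Substituting into the incidence equation gives incidence = 12*vax_rate - 31.
Solve 12*vax_rate - 31 = 41: vax_rate = (41 + 31) / 12 = 6.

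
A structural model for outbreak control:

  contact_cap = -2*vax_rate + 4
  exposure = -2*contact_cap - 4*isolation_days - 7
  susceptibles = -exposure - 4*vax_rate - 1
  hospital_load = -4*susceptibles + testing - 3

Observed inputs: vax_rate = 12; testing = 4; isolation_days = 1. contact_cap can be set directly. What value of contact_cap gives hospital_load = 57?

Intervening on contact_cap fixes its value directly, overriding its dependence on vax_rate.
Substituting into the exposure equation gives exposure = -2*contact_cap - 11.
Substituting into the susceptibles equation gives susceptibles = 2*contact_cap - 38.
Substituting into the hospital_load equation gives hospital_load = -8*contact_cap + 153.
Solve -8*contact_cap + 153 = 57: contact_cap = (57 - 153) / -8 = 12.

contact_cap = 12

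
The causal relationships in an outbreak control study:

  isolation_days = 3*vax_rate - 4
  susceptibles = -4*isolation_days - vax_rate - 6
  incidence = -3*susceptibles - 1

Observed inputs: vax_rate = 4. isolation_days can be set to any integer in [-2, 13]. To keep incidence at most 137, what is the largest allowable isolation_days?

Intervening on isolation_days fixes its value directly, overriding its dependence on vax_rate.
Substituting into the susceptibles equation gives susceptibles = -4*isolation_days - 10.
Substituting into the incidence equation gives incidence = 12*isolation_days + 29.
Require 12*isolation_days + 29 ≤ 137, so isolation_days ≤ 9.
The largest integer in [-2, 13] satisfying this is 9.

isolation_days = 9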